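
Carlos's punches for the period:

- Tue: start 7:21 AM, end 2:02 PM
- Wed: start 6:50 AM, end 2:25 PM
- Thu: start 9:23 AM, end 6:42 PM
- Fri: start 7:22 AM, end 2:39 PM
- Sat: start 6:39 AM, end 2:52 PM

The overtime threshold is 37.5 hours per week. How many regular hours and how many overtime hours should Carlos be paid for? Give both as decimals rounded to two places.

Tue: 7:21 AM–2:02 PM = 6 h 41 min
Wed: 6:50 AM–2:25 PM = 7 h 35 min
Thu: 9:23 AM–6:42 PM = 9 h 19 min
Fri: 7:22 AM–2:39 PM = 7 h 17 min
Sat: 6:39 AM–2:52 PM = 8 h 13 min
Total worked: 39 h 5 min = 39.08 h.
Threshold 37.5 h → overtime 1 h 35 min, regular 37 h 30 min.

Regular 37.50 hours, overtime 1.58 hours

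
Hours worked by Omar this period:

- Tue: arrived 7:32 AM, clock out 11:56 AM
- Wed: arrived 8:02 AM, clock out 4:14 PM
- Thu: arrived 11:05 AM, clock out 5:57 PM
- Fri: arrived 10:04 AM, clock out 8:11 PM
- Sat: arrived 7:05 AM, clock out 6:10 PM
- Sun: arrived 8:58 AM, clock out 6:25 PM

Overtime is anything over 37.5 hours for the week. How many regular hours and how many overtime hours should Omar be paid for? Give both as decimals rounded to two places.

Tue: 7:32 AM–11:56 AM = 4 h 24 min
Wed: 8:02 AM–4:14 PM = 8 h 12 min
Thu: 11:05 AM–5:57 PM = 6 h 52 min
Fri: 10:04 AM–8:11 PM = 10 h 7 min
Sat: 7:05 AM–6:10 PM = 11 h 5 min
Sun: 8:58 AM–6:25 PM = 9 h 27 min
Total worked: 50 h 7 min = 50.12 h.
Threshold 37.5 h → overtime 12 h 37 min, regular 37 h 30 min.

Regular 37.50 hours, overtime 12.62 hours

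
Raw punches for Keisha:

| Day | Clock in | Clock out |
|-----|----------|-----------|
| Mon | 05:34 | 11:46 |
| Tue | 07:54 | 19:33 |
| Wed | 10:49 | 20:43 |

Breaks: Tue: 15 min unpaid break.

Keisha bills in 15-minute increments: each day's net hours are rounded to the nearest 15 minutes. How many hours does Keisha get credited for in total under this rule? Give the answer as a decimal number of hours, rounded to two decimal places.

27.75 hours

Mon: 05:34–11:46 = 6 h 12 min → rounds to 6 h 15 min
Tue: 07:54–19:33 = 11 h 39 min − 15 min = 11 h 24 min → rounds to 11 h 30 min
Wed: 10:49–20:43 = 9 h 54 min → rounds to 10 h 0 min
Total credited: 27 h 45 min.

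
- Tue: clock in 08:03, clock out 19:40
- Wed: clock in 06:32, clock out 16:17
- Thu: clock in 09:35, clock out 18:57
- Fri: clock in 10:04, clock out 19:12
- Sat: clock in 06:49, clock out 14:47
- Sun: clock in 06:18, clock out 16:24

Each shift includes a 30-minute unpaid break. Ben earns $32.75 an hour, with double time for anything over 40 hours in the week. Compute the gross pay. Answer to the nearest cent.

Tue: 08:03–19:40 = 11 h 37 min; less 30 min break → 11 h 7 min
Wed: 06:32–16:17 = 9 h 45 min; less 30 min break → 9 h 15 min
Thu: 09:35–18:57 = 9 h 22 min; less 30 min break → 8 h 52 min
Fri: 10:04–19:12 = 9 h 8 min; less 30 min break → 8 h 38 min
Sat: 06:49–14:47 = 7 h 58 min; less 30 min break → 7 h 28 min
Sun: 06:18–16:24 = 10 h 6 min; less 30 min break → 9 h 36 min
Total worked: 54 h 56 min = 3296 min.
Regular 40 h 0 min = 2400 min at $32.75/h; overtime 14 h 56 min = 896 min at $65.50/h.
Pay = (2400 × $32.75 + 896 × $65.50) ÷ 60 = $2288.13.

$2288.13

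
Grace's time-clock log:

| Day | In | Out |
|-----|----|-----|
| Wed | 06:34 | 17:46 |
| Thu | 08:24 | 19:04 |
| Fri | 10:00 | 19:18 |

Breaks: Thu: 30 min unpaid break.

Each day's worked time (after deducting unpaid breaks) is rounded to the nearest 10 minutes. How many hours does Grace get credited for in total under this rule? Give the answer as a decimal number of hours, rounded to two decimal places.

Wed: 06:34–17:46 = 11 h 12 min → rounds to 11 h 10 min
Thu: 08:24–19:04 = 10 h 40 min − 30 min = 10 h 10 min → rounds to 10 h 10 min
Fri: 10:00–19:18 = 9 h 18 min → rounds to 9 h 20 min
Total credited: 30 h 40 min.

30.67 hours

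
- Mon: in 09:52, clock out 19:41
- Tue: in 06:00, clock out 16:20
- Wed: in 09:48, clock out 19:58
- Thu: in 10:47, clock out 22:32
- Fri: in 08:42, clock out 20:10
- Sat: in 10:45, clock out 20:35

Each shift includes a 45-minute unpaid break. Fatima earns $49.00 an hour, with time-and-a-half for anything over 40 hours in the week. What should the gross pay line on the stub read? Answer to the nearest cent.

Mon: 09:52–19:41 = 9 h 49 min; less 45 min break → 9 h 4 min
Tue: 06:00–16:20 = 10 h 20 min; less 45 min break → 9 h 35 min
Wed: 09:48–19:58 = 10 h 10 min; less 45 min break → 9 h 25 min
Thu: 10:47–22:32 = 11 h 45 min; less 45 min break → 11 h 0 min
Fri: 08:42–20:10 = 11 h 28 min; less 45 min break → 10 h 43 min
Sat: 10:45–20:35 = 9 h 50 min; less 45 min break → 9 h 5 min
Total worked: 58 h 52 min = 3532 min.
Regular 40 h 0 min = 2400 min at $49.00/h; overtime 18 h 52 min = 1132 min at $73.50/h.
Pay = (2400 × $49.00 + 1132 × $73.50) ÷ 60 = $3346.70.

$3346.70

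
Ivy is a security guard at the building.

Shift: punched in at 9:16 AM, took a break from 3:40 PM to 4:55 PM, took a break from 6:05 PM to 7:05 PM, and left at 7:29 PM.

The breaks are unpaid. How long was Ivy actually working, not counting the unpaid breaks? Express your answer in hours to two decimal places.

7.97 hours

Shift: 9:16 AM–7:29 PM = 10 h 13 min; less 135 min break → 7 h 58 min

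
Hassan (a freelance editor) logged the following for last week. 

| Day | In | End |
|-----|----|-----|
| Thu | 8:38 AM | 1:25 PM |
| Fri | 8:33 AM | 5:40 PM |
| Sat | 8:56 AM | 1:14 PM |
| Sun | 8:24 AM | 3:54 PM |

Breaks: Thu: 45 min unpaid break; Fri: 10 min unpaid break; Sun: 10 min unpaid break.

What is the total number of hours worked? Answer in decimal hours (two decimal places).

Thu: 8:38 AM–1:25 PM = 4 h 47 min; less 45 min break → 4 h 2 min
Fri: 8:33 AM–5:40 PM = 9 h 7 min; less 10 min break → 8 h 57 min
Sat: 8:56 AM–1:14 PM = 4 h 18 min
Sun: 8:24 AM–3:54 PM = 7 h 30 min; less 10 min break → 7 h 20 min
Total: 4 h 2 min + 8 h 57 min + 4 h 18 min + 7 h 20 min = 24 h 37 min.

24.62 hours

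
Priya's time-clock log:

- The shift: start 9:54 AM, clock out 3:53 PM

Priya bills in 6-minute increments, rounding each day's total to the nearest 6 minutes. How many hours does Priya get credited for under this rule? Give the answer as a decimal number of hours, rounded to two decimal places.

6.00 hours

The shift: 9:54 AM–3:53 PM = 5 h 59 min → rounds to 6 h 0 min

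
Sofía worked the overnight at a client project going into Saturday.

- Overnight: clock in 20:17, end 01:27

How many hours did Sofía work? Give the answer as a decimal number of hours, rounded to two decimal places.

Overnight: 20:17 → midnight = 3 h 43 min; midnight → 01:27 = 1 h 27 min; span 5 h 10 min

5.17 hours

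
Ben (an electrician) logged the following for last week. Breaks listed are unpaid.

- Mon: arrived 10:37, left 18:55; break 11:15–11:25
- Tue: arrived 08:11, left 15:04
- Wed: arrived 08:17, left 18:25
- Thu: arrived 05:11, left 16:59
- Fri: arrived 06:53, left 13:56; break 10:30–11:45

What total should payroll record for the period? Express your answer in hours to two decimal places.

42.75 hours

Mon: 10:37–18:55 = 8 h 18 min; less 10 min break → 8 h 8 min
Tue: 08:11–15:04 = 6 h 53 min
Wed: 08:17–18:25 = 10 h 8 min
Thu: 05:11–16:59 = 11 h 48 min
Fri: 06:53–13:56 = 7 h 3 min; less 75 min break → 5 h 48 min
Total: 8 h 8 min + 6 h 53 min + 10 h 8 min + 11 h 48 min + 5 h 48 min = 42 h 45 min.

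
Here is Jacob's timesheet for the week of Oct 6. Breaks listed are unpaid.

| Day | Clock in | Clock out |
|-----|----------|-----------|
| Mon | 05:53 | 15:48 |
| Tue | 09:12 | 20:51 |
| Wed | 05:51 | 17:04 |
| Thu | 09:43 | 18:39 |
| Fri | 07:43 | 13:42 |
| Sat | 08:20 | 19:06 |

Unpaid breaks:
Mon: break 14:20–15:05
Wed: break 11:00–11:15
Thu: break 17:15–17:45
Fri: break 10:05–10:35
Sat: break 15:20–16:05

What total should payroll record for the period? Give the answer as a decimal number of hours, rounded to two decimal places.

Mon: 05:53–15:48 = 9 h 55 min; less 45 min break → 9 h 10 min
Tue: 09:12–20:51 = 11 h 39 min
Wed: 05:51–17:04 = 11 h 13 min; less 15 min break → 10 h 58 min
Thu: 09:43–18:39 = 8 h 56 min; less 30 min break → 8 h 26 min
Fri: 07:43–13:42 = 5 h 59 min; less 30 min break → 5 h 29 min
Sat: 08:20–19:06 = 10 h 46 min; less 45 min break → 10 h 1 min
Total: 9 h 10 min + 11 h 39 min + 10 h 58 min + 8 h 26 min + 5 h 29 min + 10 h 1 min = 55 h 43 min.

55.72 hours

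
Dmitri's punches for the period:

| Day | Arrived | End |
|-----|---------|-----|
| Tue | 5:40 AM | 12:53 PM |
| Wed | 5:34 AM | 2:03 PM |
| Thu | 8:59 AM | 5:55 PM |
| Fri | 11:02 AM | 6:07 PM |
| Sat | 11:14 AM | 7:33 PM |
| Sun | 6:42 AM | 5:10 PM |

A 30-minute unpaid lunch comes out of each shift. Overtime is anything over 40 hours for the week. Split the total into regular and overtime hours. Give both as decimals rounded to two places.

Tue: 5:40 AM–12:53 PM = 7 h 13 min; less 30 min break → 6 h 43 min
Wed: 5:34 AM–2:03 PM = 8 h 29 min; less 30 min break → 7 h 59 min
Thu: 8:59 AM–5:55 PM = 8 h 56 min; less 30 min break → 8 h 26 min
Fri: 11:02 AM–6:07 PM = 7 h 5 min; less 30 min break → 6 h 35 min
Sat: 11:14 AM–7:33 PM = 8 h 19 min; less 30 min break → 7 h 49 min
Sun: 6:42 AM–5:10 PM = 10 h 28 min; less 30 min break → 9 h 58 min
Total worked: 47 h 30 min = 47.50 h.
Threshold 40 h → overtime 7 h 30 min, regular 40 h 0 min.

Regular 40.00 hours, overtime 7.50 hours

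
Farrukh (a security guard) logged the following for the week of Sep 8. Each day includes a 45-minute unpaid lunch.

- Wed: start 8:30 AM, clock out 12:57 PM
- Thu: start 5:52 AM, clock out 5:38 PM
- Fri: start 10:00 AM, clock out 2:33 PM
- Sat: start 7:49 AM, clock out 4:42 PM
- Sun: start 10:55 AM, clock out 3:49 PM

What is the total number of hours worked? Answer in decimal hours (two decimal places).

30.80 hours

Wed: 8:30 AM–12:57 PM = 4 h 27 min; less 45 min break → 3 h 42 min
Thu: 5:52 AM–5:38 PM = 11 h 46 min; less 45 min break → 11 h 1 min
Fri: 10:00 AM–2:33 PM = 4 h 33 min; less 45 min break → 3 h 48 min
Sat: 7:49 AM–4:42 PM = 8 h 53 min; less 45 min break → 8 h 8 min
Sun: 10:55 AM–3:49 PM = 4 h 54 min; less 45 min break → 4 h 9 min
Total: 3 h 42 min + 11 h 1 min + 3 h 48 min + 8 h 8 min + 4 h 9 min = 30 h 48 min.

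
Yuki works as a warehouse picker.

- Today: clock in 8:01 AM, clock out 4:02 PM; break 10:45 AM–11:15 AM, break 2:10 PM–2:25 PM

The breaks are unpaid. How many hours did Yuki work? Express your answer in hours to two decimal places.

7.27 hours

Today: 8:01 AM–4:02 PM = 8 h 1 min; less 45 min break → 7 h 16 min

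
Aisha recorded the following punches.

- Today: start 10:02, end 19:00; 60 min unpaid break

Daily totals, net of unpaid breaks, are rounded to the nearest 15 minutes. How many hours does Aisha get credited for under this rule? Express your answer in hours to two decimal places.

Today: 10:02–19:00 = 8 h 58 min − 60 min = 7 h 58 min → rounds to 8 h 0 min

8.00 hours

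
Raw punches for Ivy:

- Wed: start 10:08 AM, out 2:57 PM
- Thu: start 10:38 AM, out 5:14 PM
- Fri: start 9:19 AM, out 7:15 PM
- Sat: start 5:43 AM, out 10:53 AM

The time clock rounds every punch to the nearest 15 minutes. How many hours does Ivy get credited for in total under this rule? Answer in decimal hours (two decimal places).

26.50 hours

Wed: in 10:08 AM→10:15 AM, out 2:57 PM→3:00 PM; 4 h 45 min
Thu: in 10:38 AM→10:45 AM, out 5:14 PM→5:15 PM; 6 h 30 min
Fri: in 9:19 AM→9:15 AM, out 7:15 PM→7:15 PM; 10 h 0 min
Sat: in 5:43 AM→5:45 AM, out 10:53 AM→11:00 AM; 5 h 15 min
Total credited: 26 h 30 min.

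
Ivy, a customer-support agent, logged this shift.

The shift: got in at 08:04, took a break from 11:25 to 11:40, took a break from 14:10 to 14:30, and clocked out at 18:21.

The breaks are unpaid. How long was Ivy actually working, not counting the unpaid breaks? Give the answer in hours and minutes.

The shift: 08:04–18:21 = 10 h 17 min; less 35 min break → 9 h 42 min

9 h 42 min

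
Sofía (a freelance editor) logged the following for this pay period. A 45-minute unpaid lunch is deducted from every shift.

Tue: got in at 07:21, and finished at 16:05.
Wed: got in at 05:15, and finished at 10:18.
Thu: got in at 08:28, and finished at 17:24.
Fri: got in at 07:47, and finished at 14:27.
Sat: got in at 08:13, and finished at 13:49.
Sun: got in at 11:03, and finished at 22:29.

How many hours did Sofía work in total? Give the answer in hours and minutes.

Tue: 07:21–16:05 = 8 h 44 min; less 45 min break → 7 h 59 min
Wed: 05:15–10:18 = 5 h 3 min; less 45 min break → 4 h 18 min
Thu: 08:28–17:24 = 8 h 56 min; less 45 min break → 8 h 11 min
Fri: 07:47–14:27 = 6 h 40 min; less 45 min break → 5 h 55 min
Sat: 08:13–13:49 = 5 h 36 min; less 45 min break → 4 h 51 min
Sun: 11:03–22:29 = 11 h 26 min; less 45 min break → 10 h 41 min
Total: 7 h 59 min + 4 h 18 min + 8 h 11 min + 5 h 55 min + 4 h 51 min + 10 h 41 min = 41 h 55 min.

41 h 55 min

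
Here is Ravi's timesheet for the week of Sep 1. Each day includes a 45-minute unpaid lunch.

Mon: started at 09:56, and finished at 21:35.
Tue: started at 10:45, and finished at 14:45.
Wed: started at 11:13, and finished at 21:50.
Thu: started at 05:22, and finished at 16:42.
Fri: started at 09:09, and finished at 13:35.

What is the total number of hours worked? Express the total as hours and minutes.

38 h 17 min

Mon: 09:56–21:35 = 11 h 39 min; less 45 min break → 10 h 54 min
Tue: 10:45–14:45 = 4 h 0 min; less 45 min break → 3 h 15 min
Wed: 11:13–21:50 = 10 h 37 min; less 45 min break → 9 h 52 min
Thu: 05:22–16:42 = 11 h 20 min; less 45 min break → 10 h 35 min
Fri: 09:09–13:35 = 4 h 26 min; less 45 min break → 3 h 41 min
Total: 10 h 54 min + 3 h 15 min + 9 h 52 min + 10 h 35 min + 3 h 41 min = 38 h 17 min.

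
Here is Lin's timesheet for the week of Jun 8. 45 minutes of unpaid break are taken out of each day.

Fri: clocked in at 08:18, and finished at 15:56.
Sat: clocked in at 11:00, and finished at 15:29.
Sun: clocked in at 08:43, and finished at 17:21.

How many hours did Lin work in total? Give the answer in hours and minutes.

18 h 30 min

Fri: 08:18–15:56 = 7 h 38 min; less 45 min break → 6 h 53 min
Sat: 11:00–15:29 = 4 h 29 min; less 45 min break → 3 h 44 min
Sun: 08:43–17:21 = 8 h 38 min; less 45 min break → 7 h 53 min
Total: 6 h 53 min + 3 h 44 min + 7 h 53 min = 18 h 30 min.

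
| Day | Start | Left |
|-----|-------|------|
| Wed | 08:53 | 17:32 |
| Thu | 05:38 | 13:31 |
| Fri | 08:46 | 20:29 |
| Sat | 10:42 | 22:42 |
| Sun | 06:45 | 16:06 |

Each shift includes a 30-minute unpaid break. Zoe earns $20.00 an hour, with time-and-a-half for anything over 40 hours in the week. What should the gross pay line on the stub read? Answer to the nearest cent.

$1013.00

Wed: 08:53–17:32 = 8 h 39 min; less 30 min break → 8 h 9 min
Thu: 05:38–13:31 = 7 h 53 min; less 30 min break → 7 h 23 min
Fri: 08:46–20:29 = 11 h 43 min; less 30 min break → 11 h 13 min
Sat: 10:42–22:42 = 12 h 0 min; less 30 min break → 11 h 30 min
Sun: 06:45–16:06 = 9 h 21 min; less 30 min break → 8 h 51 min
Total worked: 47 h 6 min = 2826 min.
Regular 40 h 0 min = 2400 min at $20.00/h; overtime 7 h 6 min = 426 min at $30.00/h.
Pay = (2400 × $20.00 + 426 × $30.00) ÷ 60 = $1013.00.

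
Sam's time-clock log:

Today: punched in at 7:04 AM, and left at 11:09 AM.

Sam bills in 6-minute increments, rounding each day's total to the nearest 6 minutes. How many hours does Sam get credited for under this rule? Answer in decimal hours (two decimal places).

Today: 7:04 AM–11:09 AM = 4 h 5 min → rounds to 4 h 6 min

4.10 hours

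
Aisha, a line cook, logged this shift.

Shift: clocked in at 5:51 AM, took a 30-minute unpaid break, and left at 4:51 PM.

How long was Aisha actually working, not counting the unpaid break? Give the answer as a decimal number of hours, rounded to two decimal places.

Shift: 5:51 AM–4:51 PM = 11 h 0 min; less 30 min break → 10 h 30 min

10.50 hours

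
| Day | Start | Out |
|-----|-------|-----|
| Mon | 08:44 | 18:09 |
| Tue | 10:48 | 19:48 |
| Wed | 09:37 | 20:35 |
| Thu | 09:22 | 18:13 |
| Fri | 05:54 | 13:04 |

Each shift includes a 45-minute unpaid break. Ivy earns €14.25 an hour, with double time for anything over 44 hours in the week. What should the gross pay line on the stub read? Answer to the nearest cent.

Mon: 08:44–18:09 = 9 h 25 min; less 45 min break → 8 h 40 min
Tue: 10:48–19:48 = 9 h 0 min; less 45 min break → 8 h 15 min
Wed: 09:37–20:35 = 10 h 58 min; less 45 min break → 10 h 13 min
Thu: 09:22–18:13 = 8 h 51 min; less 45 min break → 8 h 6 min
Fri: 05:54–13:04 = 7 h 10 min; less 45 min break → 6 h 25 min
Total worked: 41 h 39 min = 2499 min.
Regular 41 h 39 min = 2499 min at €14.25/h; overtime 0 h 0 min = 0 min at €28.50/h.
Pay = (2499 × €14.25 + 0 × €28.50) ÷ 60 = €593.51.

€593.51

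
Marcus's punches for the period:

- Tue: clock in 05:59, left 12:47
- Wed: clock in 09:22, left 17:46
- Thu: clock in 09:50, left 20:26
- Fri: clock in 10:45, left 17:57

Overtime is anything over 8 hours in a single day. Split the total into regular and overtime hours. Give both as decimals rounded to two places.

Regular 30.00 hours, overtime 3.00 hours

Tue: 05:59–12:47 = 6 h 48 min
Wed: 09:22–17:46 = 8 h 24 min
Thu: 09:50–20:26 = 10 h 36 min
Fri: 10:45–17:57 = 7 h 12 min
Tue reg 6 h 48 min / OT 0 h 0 min; Wed reg 8 h 0 min / OT 0 h 24 min; Thu reg 8 h 0 min / OT 2 h 36 min; Fri reg 7 h 12 min / OT 0 h 0 min.
Totals: regular 30 h 0 min, overtime 3 h 0 min.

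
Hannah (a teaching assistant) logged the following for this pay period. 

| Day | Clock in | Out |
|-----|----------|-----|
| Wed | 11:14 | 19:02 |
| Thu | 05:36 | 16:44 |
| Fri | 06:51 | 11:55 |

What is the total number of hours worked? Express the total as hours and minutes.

24 h 0 min

Wed: 11:14–19:02 = 7 h 48 min
Thu: 05:36–16:44 = 11 h 8 min
Fri: 06:51–11:55 = 5 h 4 min
Total: 7 h 48 min + 11 h 8 min + 5 h 4 min = 24 h 0 min.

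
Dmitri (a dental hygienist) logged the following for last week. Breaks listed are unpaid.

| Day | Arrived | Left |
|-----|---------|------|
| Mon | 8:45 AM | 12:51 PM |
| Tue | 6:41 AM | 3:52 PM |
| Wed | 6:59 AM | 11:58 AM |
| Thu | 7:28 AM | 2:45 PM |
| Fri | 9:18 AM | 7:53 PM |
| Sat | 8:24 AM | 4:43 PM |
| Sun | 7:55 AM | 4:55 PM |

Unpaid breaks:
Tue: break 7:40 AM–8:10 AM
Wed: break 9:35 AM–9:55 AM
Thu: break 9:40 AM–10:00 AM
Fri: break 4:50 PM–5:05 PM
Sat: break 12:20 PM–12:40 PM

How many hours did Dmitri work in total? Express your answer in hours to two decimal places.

51.70 hours

Mon: 8:45 AM–12:51 PM = 4 h 6 min
Tue: 6:41 AM–3:52 PM = 9 h 11 min; less 30 min break → 8 h 41 min
Wed: 6:59 AM–11:58 AM = 4 h 59 min; less 20 min break → 4 h 39 min
Thu: 7:28 AM–2:45 PM = 7 h 17 min; less 20 min break → 6 h 57 min
Fri: 9:18 AM–7:53 PM = 10 h 35 min; less 15 min break → 10 h 20 min
Sat: 8:24 AM–4:43 PM = 8 h 19 min; less 20 min break → 7 h 59 min
Sun: 7:55 AM–4:55 PM = 9 h 0 min
Total: 4 h 6 min + 8 h 41 min + 4 h 39 min + 6 h 57 min + 10 h 20 min + 7 h 59 min + 9 h 0 min = 51 h 42 min.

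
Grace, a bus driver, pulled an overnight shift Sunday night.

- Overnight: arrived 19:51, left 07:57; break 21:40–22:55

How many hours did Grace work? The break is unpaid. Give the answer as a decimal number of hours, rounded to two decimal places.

10.85 hours

Overnight: 19:51 → midnight = 4 h 9 min; midnight → 07:57 = 7 h 57 min; span 12 h 6 min; less 75 min break → 10 h 51 min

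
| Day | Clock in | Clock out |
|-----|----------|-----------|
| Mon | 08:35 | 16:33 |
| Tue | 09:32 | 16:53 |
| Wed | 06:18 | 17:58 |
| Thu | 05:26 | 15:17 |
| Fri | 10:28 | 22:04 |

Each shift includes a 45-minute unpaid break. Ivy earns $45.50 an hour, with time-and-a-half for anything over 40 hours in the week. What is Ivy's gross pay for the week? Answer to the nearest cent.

$2139.64

Mon: 08:35–16:33 = 7 h 58 min; less 45 min break → 7 h 13 min
Tue: 09:32–16:53 = 7 h 21 min; less 45 min break → 6 h 36 min
Wed: 06:18–17:58 = 11 h 40 min; less 45 min break → 10 h 55 min
Thu: 05:26–15:17 = 9 h 51 min; less 45 min break → 9 h 6 min
Fri: 10:28–22:04 = 11 h 36 min; less 45 min break → 10 h 51 min
Total worked: 44 h 41 min = 2681 min.
Regular 40 h 0 min = 2400 min at $45.50/h; overtime 4 h 41 min = 281 min at $68.25/h.
Pay = (2400 × $45.50 + 281 × $68.25) ÷ 60 = $2139.64.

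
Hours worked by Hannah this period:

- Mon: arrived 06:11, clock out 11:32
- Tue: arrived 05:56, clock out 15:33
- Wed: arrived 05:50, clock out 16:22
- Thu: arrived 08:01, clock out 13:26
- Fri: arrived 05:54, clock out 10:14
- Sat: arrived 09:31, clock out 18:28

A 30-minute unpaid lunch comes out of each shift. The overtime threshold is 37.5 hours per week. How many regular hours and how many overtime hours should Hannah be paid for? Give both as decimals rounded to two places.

Regular 37.50 hours, overtime 3.70 hours

Mon: 06:11–11:32 = 5 h 21 min; less 30 min break → 4 h 51 min
Tue: 05:56–15:33 = 9 h 37 min; less 30 min break → 9 h 7 min
Wed: 05:50–16:22 = 10 h 32 min; less 30 min break → 10 h 2 min
Thu: 08:01–13:26 = 5 h 25 min; less 30 min break → 4 h 55 min
Fri: 05:54–10:14 = 4 h 20 min; less 30 min break → 3 h 50 min
Sat: 09:31–18:28 = 8 h 57 min; less 30 min break → 8 h 27 min
Total worked: 41 h 12 min = 41.20 h.
Threshold 37.5 h → overtime 3 h 42 min, regular 37 h 30 min.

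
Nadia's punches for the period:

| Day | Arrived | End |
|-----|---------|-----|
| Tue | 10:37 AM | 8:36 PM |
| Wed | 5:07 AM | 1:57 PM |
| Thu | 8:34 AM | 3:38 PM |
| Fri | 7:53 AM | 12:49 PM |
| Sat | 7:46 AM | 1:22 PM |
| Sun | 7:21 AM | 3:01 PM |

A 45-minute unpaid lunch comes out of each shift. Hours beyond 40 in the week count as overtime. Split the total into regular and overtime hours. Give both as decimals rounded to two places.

Regular 39.58 hours, overtime 0.00 hours

Tue: 10:37 AM–8:36 PM = 9 h 59 min; less 45 min break → 9 h 14 min
Wed: 5:07 AM–1:57 PM = 8 h 50 min; less 45 min break → 8 h 5 min
Thu: 8:34 AM–3:38 PM = 7 h 4 min; less 45 min break → 6 h 19 min
Fri: 7:53 AM–12:49 PM = 4 h 56 min; less 45 min break → 4 h 11 min
Sat: 7:46 AM–1:22 PM = 5 h 36 min; less 45 min break → 4 h 51 min
Sun: 7:21 AM–3:01 PM = 7 h 40 min; less 45 min break → 6 h 55 min
Total worked: 39 h 35 min = 39.58 h.
Threshold 40 h → overtime 0 h 0 min, regular 39 h 35 min.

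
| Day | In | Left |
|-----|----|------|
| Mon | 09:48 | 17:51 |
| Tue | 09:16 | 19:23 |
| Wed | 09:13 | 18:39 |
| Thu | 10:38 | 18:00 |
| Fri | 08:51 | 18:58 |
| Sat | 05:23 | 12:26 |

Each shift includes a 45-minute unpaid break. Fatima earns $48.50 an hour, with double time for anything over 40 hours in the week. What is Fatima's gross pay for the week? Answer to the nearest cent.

$2680.43

Mon: 09:48–17:51 = 8 h 3 min; less 45 min break → 7 h 18 min
Tue: 09:16–19:23 = 10 h 7 min; less 45 min break → 9 h 22 min
Wed: 09:13–18:39 = 9 h 26 min; less 45 min break → 8 h 41 min
Thu: 10:38–18:00 = 7 h 22 min; less 45 min break → 6 h 37 min
Fri: 08:51–18:58 = 10 h 7 min; less 45 min break → 9 h 22 min
Sat: 05:23–12:26 = 7 h 3 min; less 45 min break → 6 h 18 min
Total worked: 47 h 38 min = 2858 min.
Regular 40 h 0 min = 2400 min at $48.50/h; overtime 7 h 38 min = 458 min at $97.00/h.
Pay = (2400 × $48.50 + 458 × $97.00) ÷ 60 = $2680.43.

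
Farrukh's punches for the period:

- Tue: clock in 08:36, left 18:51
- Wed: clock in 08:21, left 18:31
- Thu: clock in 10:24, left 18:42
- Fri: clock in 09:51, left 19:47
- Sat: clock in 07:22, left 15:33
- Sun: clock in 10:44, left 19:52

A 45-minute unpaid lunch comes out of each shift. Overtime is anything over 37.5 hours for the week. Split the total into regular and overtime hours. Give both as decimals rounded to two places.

Tue: 08:36–18:51 = 10 h 15 min; less 45 min break → 9 h 30 min
Wed: 08:21–18:31 = 10 h 10 min; less 45 min break → 9 h 25 min
Thu: 10:24–18:42 = 8 h 18 min; less 45 min break → 7 h 33 min
Fri: 09:51–19:47 = 9 h 56 min; less 45 min break → 9 h 11 min
Sat: 07:22–15:33 = 8 h 11 min; less 45 min break → 7 h 26 min
Sun: 10:44–19:52 = 9 h 8 min; less 45 min break → 8 h 23 min
Total worked: 51 h 28 min = 51.47 h.
Threshold 37.5 h → overtime 13 h 58 min, regular 37 h 30 min.

Regular 37.50 hours, overtime 13.97 hours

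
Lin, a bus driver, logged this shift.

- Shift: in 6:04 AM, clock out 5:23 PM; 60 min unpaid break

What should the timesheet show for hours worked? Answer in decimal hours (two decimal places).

10.32 hours

Shift: 6:04 AM–5:23 PM = 11 h 19 min; less 60 min break → 10 h 19 min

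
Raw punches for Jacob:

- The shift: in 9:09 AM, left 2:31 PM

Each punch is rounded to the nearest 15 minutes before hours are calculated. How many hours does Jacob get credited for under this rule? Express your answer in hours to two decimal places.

5.25 hours

The shift: in 9:09 AM→9:15 AM, out 2:31 PM→2:30 PM; 5 h 15 min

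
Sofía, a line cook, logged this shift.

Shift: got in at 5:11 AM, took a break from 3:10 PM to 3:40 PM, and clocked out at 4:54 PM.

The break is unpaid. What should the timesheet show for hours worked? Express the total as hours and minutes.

Shift: 5:11 AM–4:54 PM = 11 h 43 min; less 30 min break → 11 h 13 min

11 h 13 min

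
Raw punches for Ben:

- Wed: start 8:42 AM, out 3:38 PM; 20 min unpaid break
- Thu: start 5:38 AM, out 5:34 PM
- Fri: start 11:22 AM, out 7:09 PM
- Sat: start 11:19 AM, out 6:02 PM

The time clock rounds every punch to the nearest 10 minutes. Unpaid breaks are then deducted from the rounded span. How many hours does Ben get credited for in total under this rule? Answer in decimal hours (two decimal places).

Wed: in 8:42 AM→8:40 AM, out 3:38 PM→3:40 PM; 7 h 0 min − 20 min = 6 h 40 min
Thu: in 5:38 AM→5:40 AM, out 5:34 PM→5:30 PM; 11 h 50 min
Fri: in 11:22 AM→11:20 AM, out 7:09 PM→7:10 PM; 7 h 50 min
Sat: in 11:19 AM→11:20 AM, out 6:02 PM→6:00 PM; 6 h 40 min
Total credited: 33 h 0 min.

33.00 hours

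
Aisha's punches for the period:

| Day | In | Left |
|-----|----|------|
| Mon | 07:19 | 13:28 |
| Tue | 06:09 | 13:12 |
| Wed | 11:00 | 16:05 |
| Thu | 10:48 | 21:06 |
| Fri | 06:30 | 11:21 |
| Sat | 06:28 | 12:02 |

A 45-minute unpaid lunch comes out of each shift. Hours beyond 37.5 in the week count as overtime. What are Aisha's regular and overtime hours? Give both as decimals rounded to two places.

Mon: 07:19–13:28 = 6 h 9 min; less 45 min break → 5 h 24 min
Tue: 06:09–13:12 = 7 h 3 min; less 45 min break → 6 h 18 min
Wed: 11:00–16:05 = 5 h 5 min; less 45 min break → 4 h 20 min
Thu: 10:48–21:06 = 10 h 18 min; less 45 min break → 9 h 33 min
Fri: 06:30–11:21 = 4 h 51 min; less 45 min break → 4 h 6 min
Sat: 06:28–12:02 = 5 h 34 min; less 45 min break → 4 h 49 min
Total worked: 34 h 30 min = 34.50 h.
Threshold 37.5 h → overtime 0 h 0 min, regular 34 h 30 min.

Regular 34.50 hours, overtime 0.00 hours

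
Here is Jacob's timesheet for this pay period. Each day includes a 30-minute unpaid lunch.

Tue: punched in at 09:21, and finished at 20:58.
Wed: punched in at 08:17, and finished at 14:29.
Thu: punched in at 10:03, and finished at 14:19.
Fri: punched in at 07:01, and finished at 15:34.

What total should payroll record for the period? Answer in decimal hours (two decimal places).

28.63 hours

Tue: 09:21–20:58 = 11 h 37 min; less 30 min break → 11 h 7 min
Wed: 08:17–14:29 = 6 h 12 min; less 30 min break → 5 h 42 min
Thu: 10:03–14:19 = 4 h 16 min; less 30 min break → 3 h 46 min
Fri: 07:01–15:34 = 8 h 33 min; less 30 min break → 8 h 3 min
Total: 11 h 7 min + 5 h 42 min + 3 h 46 min + 8 h 3 min = 28 h 38 min.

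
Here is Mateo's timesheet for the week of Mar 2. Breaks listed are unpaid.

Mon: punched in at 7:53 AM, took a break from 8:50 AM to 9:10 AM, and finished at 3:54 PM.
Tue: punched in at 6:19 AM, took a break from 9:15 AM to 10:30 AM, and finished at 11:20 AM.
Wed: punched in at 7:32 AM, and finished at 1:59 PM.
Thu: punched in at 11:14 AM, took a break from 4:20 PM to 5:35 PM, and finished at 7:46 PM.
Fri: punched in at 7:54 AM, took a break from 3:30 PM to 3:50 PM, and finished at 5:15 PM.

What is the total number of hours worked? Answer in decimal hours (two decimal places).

Mon: 7:53 AM–3:54 PM = 8 h 1 min; less 20 min break → 7 h 41 min
Tue: 6:19 AM–11:20 AM = 5 h 1 min; less 75 min break → 3 h 46 min
Wed: 7:32 AM–1:59 PM = 6 h 27 min
Thu: 11:14 AM–7:46 PM = 8 h 32 min; less 75 min break → 7 h 17 min
Fri: 7:54 AM–5:15 PM = 9 h 21 min; less 20 min break → 9 h 1 min
Total: 7 h 41 min + 3 h 46 min + 6 h 27 min + 7 h 17 min + 9 h 1 min = 34 h 12 min.

34.20 hours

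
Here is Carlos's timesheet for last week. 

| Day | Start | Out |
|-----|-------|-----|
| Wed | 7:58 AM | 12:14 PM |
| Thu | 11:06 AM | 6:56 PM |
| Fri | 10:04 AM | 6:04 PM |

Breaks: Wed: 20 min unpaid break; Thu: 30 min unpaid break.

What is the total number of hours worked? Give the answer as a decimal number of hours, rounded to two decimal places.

Wed: 7:58 AM–12:14 PM = 4 h 16 min; less 20 min break → 3 h 56 min
Thu: 11:06 AM–6:56 PM = 7 h 50 min; less 30 min break → 7 h 20 min
Fri: 10:04 AM–6:04 PM = 8 h 0 min
Total: 3 h 56 min + 7 h 20 min + 8 h 0 min = 19 h 16 min.

19.27 hours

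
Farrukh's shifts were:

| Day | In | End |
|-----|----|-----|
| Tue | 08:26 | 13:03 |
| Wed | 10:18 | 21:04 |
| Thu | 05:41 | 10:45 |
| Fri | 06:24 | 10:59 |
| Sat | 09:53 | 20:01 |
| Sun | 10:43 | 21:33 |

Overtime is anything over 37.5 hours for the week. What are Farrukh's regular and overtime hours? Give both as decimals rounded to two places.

Tue: 08:26–13:03 = 4 h 37 min
Wed: 10:18–21:04 = 10 h 46 min
Thu: 05:41–10:45 = 5 h 4 min
Fri: 06:24–10:59 = 4 h 35 min
Sat: 09:53–20:01 = 10 h 8 min
Sun: 10:43–21:33 = 10 h 50 min
Total worked: 46 h 0 min = 46.00 h.
Threshold 37.5 h → overtime 8 h 30 min, regular 37 h 30 min.

Regular 37.50 hours, overtime 8.50 hours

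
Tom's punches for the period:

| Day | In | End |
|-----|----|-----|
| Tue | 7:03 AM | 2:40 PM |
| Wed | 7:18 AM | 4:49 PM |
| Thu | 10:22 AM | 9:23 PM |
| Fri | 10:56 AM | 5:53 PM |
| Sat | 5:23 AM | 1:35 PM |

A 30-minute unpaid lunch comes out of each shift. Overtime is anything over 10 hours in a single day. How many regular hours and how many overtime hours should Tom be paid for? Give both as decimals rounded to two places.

Regular 40.28 hours, overtime 0.52 hours

Tue: 7:03 AM–2:40 PM = 7 h 37 min; less 30 min break → 7 h 7 min
Wed: 7:18 AM–4:49 PM = 9 h 31 min; less 30 min break → 9 h 1 min
Thu: 10:22 AM–9:23 PM = 11 h 1 min; less 30 min break → 10 h 31 min
Fri: 10:56 AM–5:53 PM = 6 h 57 min; less 30 min break → 6 h 27 min
Sat: 5:23 AM–1:35 PM = 8 h 12 min; less 30 min break → 7 h 42 min
Tue reg 7 h 7 min / OT 0 h 0 min; Wed reg 9 h 1 min / OT 0 h 0 min; Thu reg 10 h 0 min / OT 0 h 31 min; Fri reg 6 h 27 min / OT 0 h 0 min; Sat reg 7 h 42 min / OT 0 h 0 min.
Totals: regular 40 h 17 min, overtime 0 h 31 min.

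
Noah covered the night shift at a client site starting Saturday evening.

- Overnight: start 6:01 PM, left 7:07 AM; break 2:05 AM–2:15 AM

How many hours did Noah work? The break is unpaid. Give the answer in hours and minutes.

Overnight: 6:01 PM → midnight = 5 h 59 min; midnight → 7:07 AM = 7 h 7 min; span 13 h 6 min; less 10 min break → 12 h 56 min

12 h 56 min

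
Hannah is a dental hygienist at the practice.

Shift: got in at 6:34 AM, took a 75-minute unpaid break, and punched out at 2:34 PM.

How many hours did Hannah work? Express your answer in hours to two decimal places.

6.75 hours

Shift: 6:34 AM–2:34 PM = 8 h 0 min; less 75 min break → 6 h 45 min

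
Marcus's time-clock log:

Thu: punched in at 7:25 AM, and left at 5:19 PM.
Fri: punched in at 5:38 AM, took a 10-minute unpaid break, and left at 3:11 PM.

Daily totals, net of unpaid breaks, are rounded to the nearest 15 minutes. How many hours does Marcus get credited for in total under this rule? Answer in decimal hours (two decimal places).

19.50 hours

Thu: 7:25 AM–5:19 PM = 9 h 54 min → rounds to 10 h 0 min
Fri: 5:38 AM–3:11 PM = 9 h 33 min − 10 min = 9 h 23 min → rounds to 9 h 30 min
Total credited: 19 h 30 min.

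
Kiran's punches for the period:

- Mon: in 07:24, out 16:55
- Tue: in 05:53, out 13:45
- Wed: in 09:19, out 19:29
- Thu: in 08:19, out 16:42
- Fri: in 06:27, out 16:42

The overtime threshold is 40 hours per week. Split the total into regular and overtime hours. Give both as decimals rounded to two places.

Mon: 07:24–16:55 = 9 h 31 min
Tue: 05:53–13:45 = 7 h 52 min
Wed: 09:19–19:29 = 10 h 10 min
Thu: 08:19–16:42 = 8 h 23 min
Fri: 06:27–16:42 = 10 h 15 min
Total worked: 46 h 11 min = 46.18 h.
Threshold 40 h → overtime 6 h 11 min, regular 40 h 0 min.

Regular 40.00 hours, overtime 6.18 hours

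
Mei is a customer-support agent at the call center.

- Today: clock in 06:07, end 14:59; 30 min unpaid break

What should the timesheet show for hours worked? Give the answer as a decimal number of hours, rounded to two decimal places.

Today: 06:07–14:59 = 8 h 52 min; less 30 min break → 8 h 22 min

8.37 hours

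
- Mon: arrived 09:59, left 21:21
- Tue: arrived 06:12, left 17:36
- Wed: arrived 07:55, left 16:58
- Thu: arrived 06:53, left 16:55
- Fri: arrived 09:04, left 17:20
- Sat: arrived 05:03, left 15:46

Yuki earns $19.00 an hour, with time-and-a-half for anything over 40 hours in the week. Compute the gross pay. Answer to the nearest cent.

$1353.75

Mon: 09:59–21:21 = 11 h 22 min
Tue: 06:12–17:36 = 11 h 24 min
Wed: 07:55–16:58 = 9 h 3 min
Thu: 06:53–16:55 = 10 h 2 min
Fri: 09:04–17:20 = 8 h 16 min
Sat: 05:03–15:46 = 10 h 43 min
Total worked: 60 h 50 min = 3650 min.
Regular 40 h 0 min = 2400 min at $19.00/h; overtime 20 h 50 min = 1250 min at $28.50/h.
Pay = (2400 × $19.00 + 1250 × $28.50) ÷ 60 = $1353.75.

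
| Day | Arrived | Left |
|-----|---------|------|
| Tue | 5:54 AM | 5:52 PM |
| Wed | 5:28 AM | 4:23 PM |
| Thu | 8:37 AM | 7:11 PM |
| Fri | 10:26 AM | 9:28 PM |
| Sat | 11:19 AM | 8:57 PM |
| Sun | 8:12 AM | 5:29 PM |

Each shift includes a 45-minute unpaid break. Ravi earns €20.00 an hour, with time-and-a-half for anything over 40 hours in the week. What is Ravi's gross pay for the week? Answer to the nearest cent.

€1367.00

Tue: 5:54 AM–5:52 PM = 11 h 58 min; less 45 min break → 11 h 13 min
Wed: 5:28 AM–4:23 PM = 10 h 55 min; less 45 min break → 10 h 10 min
Thu: 8:37 AM–7:11 PM = 10 h 34 min; less 45 min break → 9 h 49 min
Fri: 10:26 AM–9:28 PM = 11 h 2 min; less 45 min break → 10 h 17 min
Sat: 11:19 AM–8:57 PM = 9 h 38 min; less 45 min break → 8 h 53 min
Sun: 8:12 AM–5:29 PM = 9 h 17 min; less 45 min break → 8 h 32 min
Total worked: 58 h 54 min = 3534 min.
Regular 40 h 0 min = 2400 min at €20.00/h; overtime 18 h 54 min = 1134 min at €30.00/h.
Pay = (2400 × €20.00 + 1134 × €30.00) ÷ 60 = €1367.00.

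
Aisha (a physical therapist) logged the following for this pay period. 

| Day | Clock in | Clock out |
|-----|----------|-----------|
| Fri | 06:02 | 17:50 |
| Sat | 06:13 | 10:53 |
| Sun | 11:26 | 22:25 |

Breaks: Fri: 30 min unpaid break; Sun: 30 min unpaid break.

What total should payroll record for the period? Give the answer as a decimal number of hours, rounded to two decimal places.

Fri: 06:02–17:50 = 11 h 48 min; less 30 min break → 11 h 18 min
Sat: 06:13–10:53 = 4 h 40 min
Sun: 11:26–22:25 = 10 h 59 min; less 30 min break → 10 h 29 min
Total: 11 h 18 min + 4 h 40 min + 10 h 29 min = 26 h 27 min.

26.45 hours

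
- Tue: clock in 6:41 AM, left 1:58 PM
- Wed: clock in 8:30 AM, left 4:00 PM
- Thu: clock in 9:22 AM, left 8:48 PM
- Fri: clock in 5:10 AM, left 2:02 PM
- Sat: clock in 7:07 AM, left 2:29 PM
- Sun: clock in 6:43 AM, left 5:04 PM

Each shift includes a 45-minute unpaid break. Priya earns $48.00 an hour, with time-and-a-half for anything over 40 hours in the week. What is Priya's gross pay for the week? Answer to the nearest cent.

Tue: 6:41 AM–1:58 PM = 7 h 17 min; less 45 min break → 6 h 32 min
Wed: 8:30 AM–4:00 PM = 7 h 30 min; less 45 min break → 6 h 45 min
Thu: 9:22 AM–8:48 PM = 11 h 26 min; less 45 min break → 10 h 41 min
Fri: 5:10 AM–2:02 PM = 8 h 52 min; less 45 min break → 8 h 7 min
Sat: 7:07 AM–2:29 PM = 7 h 22 min; less 45 min break → 6 h 37 min
Sun: 6:43 AM–5:04 PM = 10 h 21 min; less 45 min break → 9 h 36 min
Total worked: 48 h 18 min = 2898 min.
Regular 40 h 0 min = 2400 min at $48.00/h; overtime 8 h 18 min = 498 min at $72.00/h.
Pay = (2400 × $48.00 + 498 × $72.00) ÷ 60 = $2517.60.

$2517.60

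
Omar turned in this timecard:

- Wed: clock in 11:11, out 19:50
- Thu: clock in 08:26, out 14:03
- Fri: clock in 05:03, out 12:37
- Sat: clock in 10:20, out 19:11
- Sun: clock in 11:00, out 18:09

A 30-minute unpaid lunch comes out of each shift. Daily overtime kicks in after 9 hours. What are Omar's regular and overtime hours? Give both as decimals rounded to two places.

Wed: 11:11–19:50 = 8 h 39 min; less 30 min break → 8 h 9 min
Thu: 08:26–14:03 = 5 h 37 min; less 30 min break → 5 h 7 min
Fri: 05:03–12:37 = 7 h 34 min; less 30 min break → 7 h 4 min
Sat: 10:20–19:11 = 8 h 51 min; less 30 min break → 8 h 21 min
Sun: 11:00–18:09 = 7 h 9 min; less 30 min break → 6 h 39 min
Wed reg 8 h 9 min / OT 0 h 0 min; Thu reg 5 h 7 min / OT 0 h 0 min; Fri reg 7 h 4 min / OT 0 h 0 min; Sat reg 8 h 21 min / OT 0 h 0 min; Sun reg 6 h 39 min / OT 0 h 0 min.
Totals: regular 35 h 20 min, overtime 0 h 0 min.

Regular 35.33 hours, overtime 0.00 hours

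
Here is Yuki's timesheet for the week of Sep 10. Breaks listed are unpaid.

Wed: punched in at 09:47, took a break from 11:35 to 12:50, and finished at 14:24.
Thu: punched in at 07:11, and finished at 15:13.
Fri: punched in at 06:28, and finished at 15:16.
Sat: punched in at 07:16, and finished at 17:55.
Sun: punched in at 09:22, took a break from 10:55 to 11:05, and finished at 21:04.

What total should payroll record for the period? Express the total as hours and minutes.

42 h 23 min

Wed: 09:47–14:24 = 4 h 37 min; less 75 min break → 3 h 22 min
Thu: 07:11–15:13 = 8 h 2 min
Fri: 06:28–15:16 = 8 h 48 min
Sat: 07:16–17:55 = 10 h 39 min
Sun: 09:22–21:04 = 11 h 42 min; less 10 min break → 11 h 32 min
Total: 3 h 22 min + 8 h 2 min + 8 h 48 min + 10 h 39 min + 11 h 32 min = 42 h 23 min.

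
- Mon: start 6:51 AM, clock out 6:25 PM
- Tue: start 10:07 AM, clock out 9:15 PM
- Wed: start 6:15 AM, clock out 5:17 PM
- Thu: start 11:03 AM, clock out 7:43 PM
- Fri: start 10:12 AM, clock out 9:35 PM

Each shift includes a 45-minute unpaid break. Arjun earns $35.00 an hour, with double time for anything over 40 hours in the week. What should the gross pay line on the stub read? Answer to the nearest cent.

$2102.33

Mon: 6:51 AM–6:25 PM = 11 h 34 min; less 45 min break → 10 h 49 min
Tue: 10:07 AM–9:15 PM = 11 h 8 min; less 45 min break → 10 h 23 min
Wed: 6:15 AM–5:17 PM = 11 h 2 min; less 45 min break → 10 h 17 min
Thu: 11:03 AM–7:43 PM = 8 h 40 min; less 45 min break → 7 h 55 min
Fri: 10:12 AM–9:35 PM = 11 h 23 min; less 45 min break → 10 h 38 min
Total worked: 50 h 2 min = 3002 min.
Regular 40 h 0 min = 2400 min at $35.00/h; overtime 10 h 2 min = 602 min at $70.00/h.
Pay = (2400 × $35.00 + 602 × $70.00) ÷ 60 = $2102.33.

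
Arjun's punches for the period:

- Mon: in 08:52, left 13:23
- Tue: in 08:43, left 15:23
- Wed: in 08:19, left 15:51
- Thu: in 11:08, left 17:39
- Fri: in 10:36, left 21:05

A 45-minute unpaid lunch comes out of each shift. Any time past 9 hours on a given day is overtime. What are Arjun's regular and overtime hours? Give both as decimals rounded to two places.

Regular 31.23 hours, overtime 0.73 hours

Mon: 08:52–13:23 = 4 h 31 min; less 45 min break → 3 h 46 min
Tue: 08:43–15:23 = 6 h 40 min; less 45 min break → 5 h 55 min
Wed: 08:19–15:51 = 7 h 32 min; less 45 min break → 6 h 47 min
Thu: 11:08–17:39 = 6 h 31 min; less 45 min break → 5 h 46 min
Fri: 10:36–21:05 = 10 h 29 min; less 45 min break → 9 h 44 min
Mon reg 3 h 46 min / OT 0 h 0 min; Tue reg 5 h 55 min / OT 0 h 0 min; Wed reg 6 h 47 min / OT 0 h 0 min; Thu reg 5 h 46 min / OT 0 h 0 min; Fri reg 9 h 0 min / OT 0 h 44 min.
Totals: regular 31 h 14 min, overtime 0 h 44 min.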